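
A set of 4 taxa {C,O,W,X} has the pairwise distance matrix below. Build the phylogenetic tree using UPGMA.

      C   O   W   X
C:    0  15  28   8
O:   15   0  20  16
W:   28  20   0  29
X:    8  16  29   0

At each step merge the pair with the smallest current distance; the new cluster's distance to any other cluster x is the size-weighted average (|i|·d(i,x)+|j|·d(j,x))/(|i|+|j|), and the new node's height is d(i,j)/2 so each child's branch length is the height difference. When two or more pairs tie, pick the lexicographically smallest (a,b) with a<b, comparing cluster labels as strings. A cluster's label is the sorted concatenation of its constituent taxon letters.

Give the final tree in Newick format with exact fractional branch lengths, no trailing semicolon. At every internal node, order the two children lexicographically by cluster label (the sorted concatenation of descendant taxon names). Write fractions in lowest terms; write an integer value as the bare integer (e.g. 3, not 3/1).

1. join C+X (d=8) ⇒ CX; edges |C|=4, |X|=4
  updated: d(CX,O)=31/2, d(CX,W)=57/2
2. join CX+O (d=31/2) ⇒ COX; edges |CX|=15/4, |O|=31/4
  updated: d(COX,W)=77/3
3. join COX+W (d=77/3) ⇒ COWX; edges |COX|=61/12, |W|=77/6
final tree: (((C:4,X:4):15/4,O:31/4):61/12,W:77/6)
total length: 449/12

(((C:4,X:4):15/4,O:31/4):61/12,W:77/6)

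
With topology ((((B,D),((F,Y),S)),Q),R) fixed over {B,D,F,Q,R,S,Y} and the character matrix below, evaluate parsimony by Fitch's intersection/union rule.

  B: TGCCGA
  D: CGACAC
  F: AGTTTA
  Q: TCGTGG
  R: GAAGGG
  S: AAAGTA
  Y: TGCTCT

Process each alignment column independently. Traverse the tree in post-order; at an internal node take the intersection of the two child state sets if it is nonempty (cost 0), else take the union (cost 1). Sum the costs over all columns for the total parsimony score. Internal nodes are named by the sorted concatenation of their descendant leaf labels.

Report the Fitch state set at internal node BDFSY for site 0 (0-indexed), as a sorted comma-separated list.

BD@0: {T} ∪ {C} = {C,T} (union, +1)
FY@0: {A} ∪ {T} = {A,T} (union, +1)
FSY@0: {A,T} ∩ {A} = {A} (intersection, +0)
BDFSY@0: {C,T} ∪ {A} = {A,C,T} (union, +1)
BDFQSY@0: {A,C,T} ∩ {T} = {T} (intersection, +0)
BDFQRSY@0: {T} ∪ {G} = {G,T} (union, +1)
BD@1: {G} ∩ {G} = {G} (intersection, +0)
FY@1: {G} ∩ {G} = {G} (intersection, +0)
FSY@1: {G} ∪ {A} = {A,G} (union, +1)
BDFSY@1: {G} ∩ {A,G} = {G} (intersection, +0)
BDFQSY@1: {G} ∪ {C} = {C,G} (union, +1)
BDFQRSY@1: {C,G} ∪ {A} = {A,C,G} (union, +1)
BD@2: {C} ∪ {A} = {A,C} (union, +1)
FY@2: {T} ∪ {C} = {C,T} (union, +1)
FSY@2: {C,T} ∪ {A} = {A,C,T} (union, +1)
BDFSY@2: {A,C} ∩ {A,C,T} = {A,C} (intersection, +0)
BDFQSY@2: {A,C} ∪ {G} = {A,C,G} (union, +1)
BDFQRSY@2: {A,C,G} ∩ {A} = {A} (intersection, +0)
BD@3: {C} ∩ {C} = {C} (intersection, +0)
FY@3: {T} ∩ {T} = {T} (intersection, +0)
FSY@3: {T} ∪ {G} = {G,T} (union, +1)
BDFSY@3: {C} ∪ {G,T} = {C,G,T} (union, +1)
BDFQSY@3: {C,G,T} ∩ {T} = {T} (intersection, +0)
BDFQRSY@3: {T} ∪ {G} = {G,T} (union, +1)
BD@4: {G} ∪ {A} = {A,G} (union, +1)
FY@4: {T} ∪ {C} = {C,T} (union, +1)
FSY@4: {C,T} ∩ {T} = {T} (intersection, +0)
BDFSY@4: {A,G} ∪ {T} = {A,G,T} (union, +1)
BDFQSY@4: {A,G,T} ∩ {G} = {G} (intersection, +0)
BDFQRSY@4: {G} ∩ {G} = {G} (intersection, +0)
BD@5: {A} ∪ {C} = {A,C} (union, +1)
FY@5: {A} ∪ {T} = {A,T} (union, +1)
FSY@5: {A,T} ∩ {A} = {A} (intersection, +0)
BDFSY@5: {A,C} ∩ {A} = {A} (intersection, +0)
BDFQSY@5: {A} ∪ {G} = {A,G} (union, +1)
BDFQRSY@5: {A,G} ∩ {G} = {G} (intersection, +0)
per-site changes: [4, 3, 4, 3, 3, 3]; total = 20

A,C,T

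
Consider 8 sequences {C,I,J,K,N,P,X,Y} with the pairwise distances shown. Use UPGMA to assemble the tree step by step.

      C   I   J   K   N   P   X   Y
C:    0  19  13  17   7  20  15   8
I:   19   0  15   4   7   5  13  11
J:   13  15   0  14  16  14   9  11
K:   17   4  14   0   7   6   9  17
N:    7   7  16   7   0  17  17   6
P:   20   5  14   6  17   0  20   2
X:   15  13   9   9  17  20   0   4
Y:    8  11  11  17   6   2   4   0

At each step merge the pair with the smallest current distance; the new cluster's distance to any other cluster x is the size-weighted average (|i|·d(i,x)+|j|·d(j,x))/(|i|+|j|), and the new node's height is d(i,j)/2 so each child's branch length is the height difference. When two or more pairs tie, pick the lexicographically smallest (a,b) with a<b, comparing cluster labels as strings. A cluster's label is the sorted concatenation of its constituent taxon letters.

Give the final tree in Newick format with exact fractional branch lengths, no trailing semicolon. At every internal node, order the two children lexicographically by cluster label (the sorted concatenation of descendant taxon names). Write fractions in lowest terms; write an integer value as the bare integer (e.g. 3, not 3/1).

((C:7/2,N:7/2):13/4,(((I:2,K:2):23/8,(P:1,Y:1):31/8):11/8,(J:9/2,X:9/2):7/4):1/2)

iteration 1: select P,Y (d=2); attach at lengths (1, 1); label the merged cluster PY
  updated: d(C,PY)=14, d(I,PY)=8, d(J,PY)=25/2, d(K,PY)=23/2, d(N,PY)=23/2, d(PY,X)=12
iteration 2: select I,K (d=4); attach at lengths (2, 2); label the merged cluster IK
  updated: d(C,IK)=18, d(IK,J)=29/2, d(IK,N)=7, d(IK,PY)=39/4, d(IK,X)=11
iteration 3: select C,N (d=7); attach at lengths (7/2, 7/2); label the merged cluster CN
  updated: d(CN,IK)=25/2, d(CN,J)=29/2, d(CN,PY)=51/4, d(CN,X)=16
iteration 4: select J,X (d=9); attach at lengths (9/2, 9/2); label the merged cluster JX
  updated: d(CN,JX)=61/4, d(IK,JX)=51/4, d(JX,PY)=49/4
iteration 5: select IK,PY (d=39/4); attach at lengths (23/8, 31/8); label the merged cluster IKPY
  updated: d(CN,IKPY)=101/8, d(IKPY,JX)=25/2
iteration 6: select IKPY,JX (d=25/2); attach at lengths (11/8, 7/4); label the merged cluster IJKPXY
  updated: d(CN,IJKPXY)=27/2
iteration 7: select CN,IJKPXY (d=27/2); attach at lengths (13/4, 1/2); label the merged cluster CIJKNPXY
final tree: ((C:7/2,N:7/2):13/4,(((I:2,K:2):23/8,(P:1,Y:1):31/8):11/8,(J:9/2,X:9/2):7/4):1/2)
total length: 285/8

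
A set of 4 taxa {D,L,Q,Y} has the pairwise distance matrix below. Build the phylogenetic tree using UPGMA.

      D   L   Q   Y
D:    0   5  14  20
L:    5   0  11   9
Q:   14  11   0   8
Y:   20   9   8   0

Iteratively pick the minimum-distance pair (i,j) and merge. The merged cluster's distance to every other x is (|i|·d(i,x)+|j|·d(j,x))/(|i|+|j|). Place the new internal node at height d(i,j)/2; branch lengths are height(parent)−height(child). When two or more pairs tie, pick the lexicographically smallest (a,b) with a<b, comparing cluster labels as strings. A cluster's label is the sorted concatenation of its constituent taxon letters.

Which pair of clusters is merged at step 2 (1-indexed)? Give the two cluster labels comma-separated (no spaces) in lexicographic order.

step 1: merge (D,L) at d=5; branch lengths D→5/2, L→5/2; new cluster DL
  updated: d(DL,Q)=25/2, d(DL,Y)=29/2
step 2: merge (Q,Y) at d=8; branch lengths Q→4, Y→4; new cluster QY
  updated: d(DL,QY)=27/2
step 3: merge (DL,QY) at d=27/2; branch lengths DL→17/4, QY→11/4; new cluster DLQY
final tree: ((D:5/2,L:5/2):17/4,(Q:4,Y:4):11/4)
total length: 20

Q,Y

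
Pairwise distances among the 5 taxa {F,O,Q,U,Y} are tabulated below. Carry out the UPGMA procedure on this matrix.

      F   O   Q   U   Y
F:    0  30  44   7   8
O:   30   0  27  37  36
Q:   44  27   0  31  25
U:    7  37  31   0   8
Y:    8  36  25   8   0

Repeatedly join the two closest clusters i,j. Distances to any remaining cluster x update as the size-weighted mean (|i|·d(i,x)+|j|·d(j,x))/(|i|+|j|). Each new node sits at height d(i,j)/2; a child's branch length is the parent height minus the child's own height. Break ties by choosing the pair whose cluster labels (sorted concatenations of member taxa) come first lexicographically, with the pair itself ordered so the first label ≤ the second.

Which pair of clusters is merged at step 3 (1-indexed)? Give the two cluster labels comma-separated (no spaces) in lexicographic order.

O,Q

1. join F+U (d=7) ⇒ FU; edges |F|=7/2, |U|=7/2
  updated: d(FU,O)=67/2, d(FU,Q)=75/2, d(FU,Y)=8
2. join FU+Y (d=8) ⇒ FUY; edges |FU|=1/2, |Y|=4
  updated: d(FUY,O)=103/3, d(FUY,Q)=100/3
3. join O+Q (d=27) ⇒ OQ; edges |O|=27/2, |Q|=27/2
  updated: d(FUY,OQ)=203/6
4. join FUY+OQ (d=203/6) ⇒ FOQUY; edges |FUY|=155/12, |OQ|=41/12
final tree: (((F:7/2,U:7/2):1/2,Y:4):155/12,(O:27/2,Q:27/2):41/12)
total length: 329/6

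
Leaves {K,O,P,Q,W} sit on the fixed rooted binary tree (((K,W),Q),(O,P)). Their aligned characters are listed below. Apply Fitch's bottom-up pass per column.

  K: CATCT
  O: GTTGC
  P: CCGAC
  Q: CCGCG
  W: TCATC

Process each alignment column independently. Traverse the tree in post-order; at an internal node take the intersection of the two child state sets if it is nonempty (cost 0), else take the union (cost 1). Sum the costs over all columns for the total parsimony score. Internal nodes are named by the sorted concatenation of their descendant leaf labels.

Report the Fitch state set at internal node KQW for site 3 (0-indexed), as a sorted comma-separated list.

KW@0: {C} ∪ {T} = {C,T} (union, +1)
KQW@0: {C,T} ∩ {C} = {C} (intersection, +0)
OP@0: {G} ∪ {C} = {C,G} (union, +1)
KOPQW@0: {C} ∩ {C,G} = {C} (intersection, +0)
KW@1: {A} ∪ {C} = {A,C} (union, +1)
KQW@1: {A,C} ∩ {C} = {C} (intersection, +0)
OP@1: {T} ∪ {C} = {C,T} (union, +1)
KOPQW@1: {C} ∩ {C,T} = {C} (intersection, +0)
KW@2: {T} ∪ {A} = {A,T} (union, +1)
KQW@2: {A,T} ∪ {G} = {A,G,T} (union, +1)
OP@2: {T} ∪ {G} = {G,T} (union, +1)
KOPQW@2: {A,G,T} ∩ {G,T} = {G,T} (intersection, +0)
KW@3: {C} ∪ {T} = {C,T} (union, +1)
KQW@3: {C,T} ∩ {C} = {C} (intersection, +0)
OP@3: {G} ∪ {A} = {A,G} (union, +1)
KOPQW@3: {C} ∪ {A,G} = {A,C,G} (union, +1)
KW@4: {T} ∪ {C} = {C,T} (union, +1)
KQW@4: {C,T} ∪ {G} = {C,G,T} (union, +1)
OP@4: {C} ∩ {C} = {C} (intersection, +0)
KOPQW@4: {C,G,T} ∩ {C} = {C} (intersection, +0)
per-site changes: [2, 2, 3, 3, 2]; total = 12

C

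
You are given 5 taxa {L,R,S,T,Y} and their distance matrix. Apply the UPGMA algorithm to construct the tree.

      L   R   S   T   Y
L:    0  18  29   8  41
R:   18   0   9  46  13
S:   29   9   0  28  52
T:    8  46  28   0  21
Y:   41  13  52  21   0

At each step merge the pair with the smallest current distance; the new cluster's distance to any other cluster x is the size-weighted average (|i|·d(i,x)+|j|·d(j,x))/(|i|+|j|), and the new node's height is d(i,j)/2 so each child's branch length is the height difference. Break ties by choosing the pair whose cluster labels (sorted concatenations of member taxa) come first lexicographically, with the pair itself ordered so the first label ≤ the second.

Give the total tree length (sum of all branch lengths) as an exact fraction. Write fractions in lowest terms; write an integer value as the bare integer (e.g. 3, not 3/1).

443/8

iteration 1: select L,T (d=8); attach at lengths (4, 4); label the merged cluster LT
  updated: d(LT,R)=32, d(LT,S)=57/2, d(LT,Y)=31
iteration 2: select R,S (d=9); attach at lengths (9/2, 9/2); label the merged cluster RS
  updated: d(LT,RS)=121/4, d(RS,Y)=65/2
iteration 3: select LT,RS (d=121/4); attach at lengths (89/8, 85/8); label the merged cluster LRST
  updated: d(LRST,Y)=127/4
iteration 4: select LRST,Y (d=127/4); attach at lengths (3/4, 127/8); label the merged cluster LRSTY
final tree: (((L:4,T:4):89/8,(R:9/2,S:9/2):85/8):3/4,Y:127/8)
total length: 443/8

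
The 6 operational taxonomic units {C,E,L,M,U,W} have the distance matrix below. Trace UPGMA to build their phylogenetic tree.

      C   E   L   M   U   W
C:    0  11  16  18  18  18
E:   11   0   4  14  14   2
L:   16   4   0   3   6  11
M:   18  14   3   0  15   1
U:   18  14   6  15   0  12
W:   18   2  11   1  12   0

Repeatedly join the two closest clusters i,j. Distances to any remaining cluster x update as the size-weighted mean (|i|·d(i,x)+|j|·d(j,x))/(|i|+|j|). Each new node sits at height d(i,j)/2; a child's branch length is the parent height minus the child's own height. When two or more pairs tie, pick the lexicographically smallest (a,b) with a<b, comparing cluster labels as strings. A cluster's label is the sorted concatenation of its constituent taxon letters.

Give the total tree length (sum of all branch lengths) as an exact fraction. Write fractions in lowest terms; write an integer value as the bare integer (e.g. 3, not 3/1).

step 1: merge (M,W) at d=1; branch lengths M→1/2, W→1/2; new cluster MW
  updated: d(C,MW)=18, d(E,MW)=8, d(L,MW)=7, d(MW,U)=27/2
step 2: merge (E,L) at d=4; branch lengths E→2, L→2; new cluster EL
  updated: d(C,EL)=27/2, d(EL,MW)=15/2, d(EL,U)=10
step 3: merge (EL,MW) at d=15/2; branch lengths EL→7/4, MW→13/4; new cluster ELMW
  updated: d(C,ELMW)=63/4, d(ELMW,U)=47/4
step 4: merge (ELMW,U) at d=47/4; branch lengths ELMW→17/8, U→47/8; new cluster ELMUW
  updated: d(C,ELMUW)=81/5
step 5: merge (C,ELMUW) at d=81/5; branch lengths C→81/10, ELMUW→89/40; new cluster CELMUW
final tree: (C:81/10,(((E:2,L:2):7/4,(M:1/2,W:1/2):13/4):17/8,U:47/8):89/40)
total length: 1133/40

1133/40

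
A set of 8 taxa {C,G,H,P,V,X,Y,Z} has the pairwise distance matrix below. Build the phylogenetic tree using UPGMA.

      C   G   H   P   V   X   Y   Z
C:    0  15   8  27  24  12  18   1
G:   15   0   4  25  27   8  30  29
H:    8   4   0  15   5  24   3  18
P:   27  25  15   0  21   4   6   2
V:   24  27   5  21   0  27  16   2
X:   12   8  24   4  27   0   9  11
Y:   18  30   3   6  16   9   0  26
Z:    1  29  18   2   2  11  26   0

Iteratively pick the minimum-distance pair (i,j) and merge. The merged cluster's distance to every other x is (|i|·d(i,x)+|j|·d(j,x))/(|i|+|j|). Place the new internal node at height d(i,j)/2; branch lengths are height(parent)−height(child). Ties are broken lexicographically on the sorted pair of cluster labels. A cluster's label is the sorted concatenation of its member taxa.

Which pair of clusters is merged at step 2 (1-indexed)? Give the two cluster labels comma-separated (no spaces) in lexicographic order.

H,Y

iteration 1: select C,Z (d=1); attach at lengths (1/2, 1/2); label the merged cluster CZ
  updated: d(CZ,G)=22, d(CZ,H)=13, d(CZ,P)=29/2, d(CZ,V)=13, d(CZ,X)=23/2, d(CZ,Y)=22
iteration 2: select H,Y (d=3); attach at lengths (3/2, 3/2); label the merged cluster HY
  updated: d(CZ,HY)=35/2, d(G,HY)=17, d(HY,P)=21/2, d(HY,V)=21/2, d(HY,X)=33/2
iteration 3: select P,X (d=4); attach at lengths (2, 2); label the merged cluster PX
  updated: d(CZ,PX)=13, d(G,PX)=33/2, d(HY,PX)=27/2, d(PX,V)=24
iteration 4: select HY,V (d=21/2); attach at lengths (15/4, 21/4); label the merged cluster HVY
  updated: d(CZ,HVY)=16, d(G,HVY)=61/3, d(HVY,PX)=17
iteration 5: select CZ,PX (d=13); attach at lengths (6, 9/2); label the merged cluster CPXZ
  updated: d(CPXZ,G)=77/4, d(CPXZ,HVY)=33/2
iteration 6: select CPXZ,HVY (d=33/2); attach at lengths (7/4, 3); label the merged cluster CHPVXYZ
  updated: d(CHPVXYZ,G)=138/7
iteration 7: select CHPVXYZ,G (d=138/7); attach at lengths (45/28, 69/7); label the merged cluster CGHPVXYZ
final tree: ((((C:1/2,Z:1/2):6,(P:2,X:2):9/2):7/4,((H:3/2,Y:3/2):15/4,V:21/4):3):45/28,G:69/7)
total length: 306/7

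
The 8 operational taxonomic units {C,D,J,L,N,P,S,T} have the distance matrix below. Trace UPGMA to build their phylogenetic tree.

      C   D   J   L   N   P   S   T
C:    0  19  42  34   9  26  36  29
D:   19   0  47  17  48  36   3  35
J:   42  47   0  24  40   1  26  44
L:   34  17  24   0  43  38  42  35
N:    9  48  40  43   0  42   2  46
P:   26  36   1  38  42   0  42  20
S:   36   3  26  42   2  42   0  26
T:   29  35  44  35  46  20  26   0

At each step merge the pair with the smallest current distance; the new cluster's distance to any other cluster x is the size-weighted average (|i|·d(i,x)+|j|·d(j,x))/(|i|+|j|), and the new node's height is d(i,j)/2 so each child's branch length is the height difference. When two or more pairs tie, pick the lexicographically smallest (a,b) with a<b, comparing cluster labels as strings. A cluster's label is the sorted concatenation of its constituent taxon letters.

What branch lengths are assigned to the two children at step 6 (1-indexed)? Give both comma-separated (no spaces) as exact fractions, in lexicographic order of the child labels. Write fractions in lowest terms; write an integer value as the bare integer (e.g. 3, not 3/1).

step 1: merge (J,P) at d=1; branch lengths J→1/2, P→1/2; new cluster JP
  updated: d(C,JP)=34, d(D,JP)=83/2, d(JP,L)=31, d(JP,N)=41, d(JP,S)=34, d(JP,T)=32
step 2: merge (N,S) at d=2; branch lengths N→1, S→1; new cluster NS
  updated: d(C,NS)=45/2, d(D,NS)=51/2, d(JP,NS)=75/2, d(L,NS)=85/2, d(NS,T)=36
step 3: merge (D,L) at d=17; branch lengths D→17/2, L→17/2; new cluster DL
  updated: d(C,DL)=53/2, d(DL,JP)=145/4, d(DL,NS)=34, d(DL,T)=35
step 4: merge (C,NS) at d=45/2; branch lengths C→45/4, NS→41/4; new cluster CNS
  updated: d(CNS,DL)=63/2, d(CNS,JP)=109/3, d(CNS,T)=101/3
step 5: merge (CNS,DL) at d=63/2; branch lengths CNS→9/2, DL→29/4; new cluster CDLNS
  updated: d(CDLNS,JP)=363/10, d(CDLNS,T)=171/5
step 6: merge (JP,T) at d=32; branch lengths JP→31/2, T→16; new cluster JPT
  updated: d(CDLNS,JPT)=178/5
step 7: merge (CDLNS,JPT) at d=178/5; branch lengths CDLNS→41/20, JPT→9/5; new cluster CDJLNPST
final tree: (((C:45/4,(N:1,S:1):41/4):9/2,(D:17/2,L:17/2):29/4):41/20,((J:1/2,P:1/2):31/2,T:16):9/5)
total length: 443/5

31/2,16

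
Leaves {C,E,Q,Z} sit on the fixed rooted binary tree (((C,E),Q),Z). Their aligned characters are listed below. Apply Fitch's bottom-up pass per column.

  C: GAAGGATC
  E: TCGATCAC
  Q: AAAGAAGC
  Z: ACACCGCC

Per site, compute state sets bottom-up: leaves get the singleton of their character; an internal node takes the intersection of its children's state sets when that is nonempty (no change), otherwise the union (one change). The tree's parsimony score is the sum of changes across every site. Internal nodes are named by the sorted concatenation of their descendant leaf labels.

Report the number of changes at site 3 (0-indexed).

2

CE@0: {G} ∪ {T} = {G,T} (union, +1)
CEQ@0: {G,T} ∪ {A} = {A,G,T} (union, +1)
CEQZ@0: {A,G,T} ∩ {A} = {A} (intersection, +0)
CE@1: {A} ∪ {C} = {A,C} (union, +1)
CEQ@1: {A,C} ∩ {A} = {A} (intersection, +0)
CEQZ@1: {A} ∪ {C} = {A,C} (union, +1)
CE@2: {A} ∪ {G} = {A,G} (union, +1)
CEQ@2: {A,G} ∩ {A} = {A} (intersection, +0)
CEQZ@2: {A} ∩ {A} = {A} (intersection, +0)
CE@3: {G} ∪ {A} = {A,G} (union, +1)
CEQ@3: {A,G} ∩ {G} = {G} (intersection, +0)
CEQZ@3: {G} ∪ {C} = {C,G} (union, +1)
CE@4: {G} ∪ {T} = {G,T} (union, +1)
CEQ@4: {G,T} ∪ {A} = {A,G,T} (union, +1)
CEQZ@4: {A,G,T} ∪ {C} = {A,C,G,T} (union, +1)
CE@5: {A} ∪ {C} = {A,C} (union, +1)
CEQ@5: {A,C} ∩ {A} = {A} (intersection, +0)
CEQZ@5: {A} ∪ {G} = {A,G} (union, +1)
CE@6: {T} ∪ {A} = {A,T} (union, +1)
CEQ@6: {A,T} ∪ {G} = {A,G,T} (union, +1)
CEQZ@6: {A,G,T} ∪ {C} = {A,C,G,T} (union, +1)
CE@7: {C} ∩ {C} = {C} (intersection, +0)
CEQ@7: {C} ∩ {C} = {C} (intersection, +0)
CEQZ@7: {C} ∩ {C} = {C} (intersection, +0)
per-site changes: [2, 2, 1, 2, 3, 2, 3, 0]; total = 15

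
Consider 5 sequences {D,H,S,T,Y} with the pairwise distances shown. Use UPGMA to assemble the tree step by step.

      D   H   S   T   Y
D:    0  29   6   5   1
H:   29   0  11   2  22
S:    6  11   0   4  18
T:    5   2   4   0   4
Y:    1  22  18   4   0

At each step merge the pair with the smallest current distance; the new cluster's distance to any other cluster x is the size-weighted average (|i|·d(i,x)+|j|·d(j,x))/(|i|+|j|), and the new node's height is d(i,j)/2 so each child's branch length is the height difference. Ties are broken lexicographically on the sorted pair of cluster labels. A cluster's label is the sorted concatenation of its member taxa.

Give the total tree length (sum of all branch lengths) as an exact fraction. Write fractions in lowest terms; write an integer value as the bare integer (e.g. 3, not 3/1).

77/4

iteration 1: select D,Y (d=1); attach at lengths (1/2, 1/2); label the merged cluster DY
  updated: d(DY,H)=51/2, d(DY,S)=12, d(DY,T)=9/2
iteration 2: select H,T (d=2); attach at lengths (1, 1); label the merged cluster HT
  updated: d(DY,HT)=15, d(HT,S)=15/2
iteration 3: select HT,S (d=15/2); attach at lengths (11/4, 15/4); label the merged cluster HST
  updated: d(DY,HST)=14
iteration 4: select DY,HST (d=14); attach at lengths (13/2, 13/4); label the merged cluster DHSTY
final tree: ((D:1/2,Y:1/2):13/2,((H:1,T:1):11/4,S:15/4):13/4)
total length: 77/4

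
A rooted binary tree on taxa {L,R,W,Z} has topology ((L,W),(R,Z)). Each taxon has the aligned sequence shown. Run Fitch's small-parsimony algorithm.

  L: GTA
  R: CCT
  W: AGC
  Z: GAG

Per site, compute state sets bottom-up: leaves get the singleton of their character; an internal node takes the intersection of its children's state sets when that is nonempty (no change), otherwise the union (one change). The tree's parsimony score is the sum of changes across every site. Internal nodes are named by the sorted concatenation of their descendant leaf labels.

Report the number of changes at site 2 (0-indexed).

[col 0] LW: children L:{G}, W:{A} ∪→ {A,G}; cost 1
[col 0] RZ: children R:{C}, Z:{G} ∪→ {C,G}; cost 1
[col 0] LRWZ: children LW:{A,G}, RZ:{C,G} ∩→ {G}; cost 0
[col 1] LW: children L:{T}, W:{G} ∪→ {G,T}; cost 1
[col 1] RZ: children R:{C}, Z:{A} ∪→ {A,C}; cost 1
[col 1] LRWZ: children LW:{G,T}, RZ:{A,C} ∪→ {A,C,G,T}; cost 1
[col 2] LW: children L:{A}, W:{C} ∪→ {A,C}; cost 1
[col 2] RZ: children R:{T}, Z:{G} ∪→ {G,T}; cost 1
[col 2] LRWZ: children LW:{A,C}, RZ:{G,T} ∪→ {A,C,G,T}; cost 1
per-site changes: [2, 3, 3]; total = 8

3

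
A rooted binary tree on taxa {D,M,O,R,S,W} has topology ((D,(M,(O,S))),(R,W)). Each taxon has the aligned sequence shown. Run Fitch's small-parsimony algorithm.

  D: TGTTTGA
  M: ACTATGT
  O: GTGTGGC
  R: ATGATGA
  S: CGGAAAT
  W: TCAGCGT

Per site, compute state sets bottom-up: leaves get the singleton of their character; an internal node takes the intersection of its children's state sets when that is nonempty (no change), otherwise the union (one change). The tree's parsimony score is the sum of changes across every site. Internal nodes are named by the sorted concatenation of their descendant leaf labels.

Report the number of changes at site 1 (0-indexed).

4

OS@0: {G} ∪ {C} = {C,G} (union, +1)
MOS@0: {A} ∪ {C,G} = {A,C,G} (union, +1)
DMOS@0: {T} ∪ {A,C,G} = {A,C,G,T} (union, +1)
RW@0: {A} ∪ {T} = {A,T} (union, +1)
DMORSW@0: {A,C,G,T} ∩ {A,T} = {A,T} (intersection, +0)
OS@1: {T} ∪ {G} = {G,T} (union, +1)
MOS@1: {C} ∪ {G,T} = {C,G,T} (union, +1)
DMOS@1: {G} ∩ {C,G,T} = {G} (intersection, +0)
RW@1: {T} ∪ {C} = {C,T} (union, +1)
DMORSW@1: {G} ∪ {C,T} = {C,G,T} (union, +1)
OS@2: {G} ∩ {G} = {G} (intersection, +0)
MOS@2: {T} ∪ {G} = {G,T} (union, +1)
DMOS@2: {T} ∩ {G,T} = {T} (intersection, +0)
RW@2: {G} ∪ {A} = {A,G} (union, +1)
DMORSW@2: {T} ∪ {A,G} = {A,G,T} (union, +1)
OS@3: {T} ∪ {A} = {A,T} (union, +1)
MOS@3: {A} ∩ {A,T} = {A} (intersection, +0)
DMOS@3: {T} ∪ {A} = {A,T} (union, +1)
RW@3: {A} ∪ {G} = {A,G} (union, +1)
DMORSW@3: {A,T} ∩ {A,G} = {A} (intersection, +0)
OS@4: {G} ∪ {A} = {A,G} (union, +1)
MOS@4: {T} ∪ {A,G} = {A,G,T} (union, +1)
DMOS@4: {T} ∩ {A,G,T} = {T} (intersection, +0)
RW@4: {T} ∪ {C} = {C,T} (union, +1)
DMORSW@4: {T} ∩ {C,T} = {T} (intersection, +0)
OS@5: {G} ∪ {A} = {A,G} (union, +1)
MOS@5: {G} ∩ {A,G} = {G} (intersection, +0)
DMOS@5: {G} ∩ {G} = {G} (intersection, +0)
RW@5: {G} ∩ {G} = {G} (intersection, +0)
DMORSW@5: {G} ∩ {G} = {G} (intersection, +0)
OS@6: {C} ∪ {T} = {C,T} (union, +1)
MOS@6: {T} ∩ {C,T} = {T} (intersection, +0)
DMOS@6: {A} ∪ {T} = {A,T} (union, +1)
RW@6: {A} ∪ {T} = {A,T} (union, +1)
DMORSW@6: {A,T} ∩ {A,T} = {A,T} (intersection, +0)
per-site changes: [4, 4, 3, 3, 3, 1, 3]; total = 21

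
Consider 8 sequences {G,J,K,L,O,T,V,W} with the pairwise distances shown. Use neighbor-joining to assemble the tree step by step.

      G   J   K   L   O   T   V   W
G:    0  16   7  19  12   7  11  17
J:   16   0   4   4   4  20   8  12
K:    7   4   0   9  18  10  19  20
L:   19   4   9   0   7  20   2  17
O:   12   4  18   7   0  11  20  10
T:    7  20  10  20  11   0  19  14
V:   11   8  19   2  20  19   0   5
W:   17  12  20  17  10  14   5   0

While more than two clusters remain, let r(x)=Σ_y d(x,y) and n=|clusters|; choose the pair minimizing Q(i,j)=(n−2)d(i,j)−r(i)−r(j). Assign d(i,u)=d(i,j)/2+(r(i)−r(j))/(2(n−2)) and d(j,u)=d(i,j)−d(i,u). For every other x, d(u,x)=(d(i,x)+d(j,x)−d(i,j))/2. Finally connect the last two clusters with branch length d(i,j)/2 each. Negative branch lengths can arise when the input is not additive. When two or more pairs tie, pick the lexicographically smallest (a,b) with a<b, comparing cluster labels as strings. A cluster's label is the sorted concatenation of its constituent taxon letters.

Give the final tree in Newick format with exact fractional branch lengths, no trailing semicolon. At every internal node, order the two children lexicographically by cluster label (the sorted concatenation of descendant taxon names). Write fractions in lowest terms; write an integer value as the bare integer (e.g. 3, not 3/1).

iteration 1: select L,V (d=2, Q=-150); attach at lengths (1/2, 3/2); label the merged cluster LV
  updated: d(G,LV)=14, d(J,LV)=5, d(K,LV)=13, d(LV,O)=25/2, d(LV,T)=37/2, d(LV,W)=10
iteration 2: select G,T (d=7, Q=-237/2); attach at lengths (11/4, 17/4); label the merged cluster GT
  updated: d(GT,J)=29/2, d(GT,K)=5, d(GT,LV)=51/4, d(GT,O)=8, d(GT,W)=12
iteration 3: select GT,K (d=5, Q=-369/4); attach at lengths (49/32, 111/32); label the merged cluster GKT
  updated: d(GKT,J)=27/4, d(GKT,LV)=83/8, d(GKT,O)=21/2, d(GKT,W)=27/2
iteration 4: select LV,W (d=10, Q=-427/8); attach at lengths (179/48, 301/48); label the merged cluster LVW
  updated: d(GKT,LVW)=111/16, d(J,LVW)=7/2, d(LVW,O)=25/4
iteration 5: select GKT,LVW (d=111/16, Q=-27); attach at lengths (171/32, 51/32); label the merged cluster GKLTVW
  updated: d(GKLTVW,J)=53/32, d(GKLTVW,O)=157/32
iteration 6: select GKLTVW,J (d=53/32, Q=-169/16); attach at lengths (41/32, 3/8); label the merged cluster GJKLTVW
  updated: d(GJKLTVW,O)=29/8
iteration 7: select GJKLTVW,O (d=29/8); attach at lengths (29/16, 29/16); label the merged cluster GJKLOTVW
final tree: (((((G:11/4,T:17/4):49/32,K:111/32):171/32,((L:1/2,V:3/2):179/48,W:301/48):51/32):41/32,J:3/8):29/16,O:29/16)
total length: 1159/32

(((((G:11/4,T:17/4):49/32,K:111/32):171/32,((L:1/2,V:3/2):179/48,W:301/48):51/32):41/32,J:3/8):29/16,O:29/16)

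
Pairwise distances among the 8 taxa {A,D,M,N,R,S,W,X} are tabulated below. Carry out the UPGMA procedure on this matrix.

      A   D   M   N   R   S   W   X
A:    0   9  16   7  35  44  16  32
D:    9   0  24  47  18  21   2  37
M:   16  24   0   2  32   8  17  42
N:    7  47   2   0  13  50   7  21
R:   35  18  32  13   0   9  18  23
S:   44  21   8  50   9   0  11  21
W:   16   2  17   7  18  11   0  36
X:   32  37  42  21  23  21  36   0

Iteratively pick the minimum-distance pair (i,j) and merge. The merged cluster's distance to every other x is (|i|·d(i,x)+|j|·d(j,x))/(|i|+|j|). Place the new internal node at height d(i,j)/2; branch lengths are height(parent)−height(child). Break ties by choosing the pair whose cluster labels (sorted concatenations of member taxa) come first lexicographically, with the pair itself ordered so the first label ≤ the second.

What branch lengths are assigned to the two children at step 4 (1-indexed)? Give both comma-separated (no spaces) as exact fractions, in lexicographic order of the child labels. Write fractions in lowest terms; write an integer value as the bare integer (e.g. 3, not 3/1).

23/4,19/4

step 1: merge (D,W) at d=2; branch lengths D→1, W→1; new cluster DW
  updated: d(A,DW)=25/2, d(DW,M)=41/2, d(DW,N)=27, d(DW,R)=18, d(DW,S)=16, d(DW,X)=73/2
step 2: merge (M,N) at d=2; branch lengths M→1, N→1; new cluster MN
  updated: d(A,MN)=23/2, d(DW,MN)=95/4, d(MN,R)=45/2, d(MN,S)=29, d(MN,X)=63/2
step 3: merge (R,S) at d=9; branch lengths R→9/2, S→9/2; new cluster RS
  updated: d(A,RS)=79/2, d(DW,RS)=17, d(MN,RS)=103/4, d(RS,X)=22
step 4: merge (A,MN) at d=23/2; branch lengths A→23/4, MN→19/4; new cluster AMN
  updated: d(AMN,DW)=20, d(AMN,RS)=91/3, d(AMN,X)=95/3
step 5: merge (DW,RS) at d=17; branch lengths DW→15/2, RS→4; new cluster DRSW
  updated: d(AMN,DRSW)=151/6, d(DRSW,X)=117/4
step 6: merge (AMN,DRSW) at d=151/6; branch lengths AMN→41/6, DRSW→49/12; new cluster ADMNRSW
  updated: d(ADMNRSW,X)=212/7
step 7: merge (ADMNRSW,X) at d=212/7; branch lengths ADMNRSW→215/84, X→106/7; new cluster ADMNRSWX
final tree: (((A:23/4,(M:1,N:1):19/4):41/6,((D:1,W:1):15/2,(R:9/2,S:9/2):4):49/12):215/84,X:106/7)
total length: 1336/21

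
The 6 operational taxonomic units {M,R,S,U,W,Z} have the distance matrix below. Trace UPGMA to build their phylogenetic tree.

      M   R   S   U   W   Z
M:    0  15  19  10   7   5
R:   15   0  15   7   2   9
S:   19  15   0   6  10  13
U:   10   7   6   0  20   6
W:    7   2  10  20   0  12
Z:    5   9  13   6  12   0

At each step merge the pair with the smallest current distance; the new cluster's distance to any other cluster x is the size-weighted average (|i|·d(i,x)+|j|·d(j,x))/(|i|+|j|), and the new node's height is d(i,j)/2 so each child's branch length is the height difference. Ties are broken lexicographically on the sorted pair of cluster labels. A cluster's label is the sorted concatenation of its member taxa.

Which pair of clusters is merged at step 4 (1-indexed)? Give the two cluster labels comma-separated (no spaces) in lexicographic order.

MZ,RW

iteration 1: select R,W (d=2); attach at lengths (1, 1); label the merged cluster RW
  updated: d(M,RW)=11, d(RW,S)=25/2, d(RW,U)=27/2, d(RW,Z)=21/2
iteration 2: select M,Z (d=5); attach at lengths (5/2, 5/2); label the merged cluster MZ
  updated: d(MZ,RW)=43/4, d(MZ,S)=16, d(MZ,U)=8
iteration 3: select S,U (d=6); attach at lengths (3, 3); label the merged cluster SU
  updated: d(MZ,SU)=12, d(RW,SU)=13
iteration 4: select MZ,RW (d=43/4); attach at lengths (23/8, 35/8); label the merged cluster MRWZ
  updated: d(MRWZ,SU)=25/2
iteration 5: select MRWZ,SU (d=25/2); attach at lengths (7/8, 13/4); label the merged cluster MRSUWZ
final tree: (((M:5/2,Z:5/2):23/8,(R:1,W:1):35/8):7/8,(S:3,U:3):13/4)
total length: 195/8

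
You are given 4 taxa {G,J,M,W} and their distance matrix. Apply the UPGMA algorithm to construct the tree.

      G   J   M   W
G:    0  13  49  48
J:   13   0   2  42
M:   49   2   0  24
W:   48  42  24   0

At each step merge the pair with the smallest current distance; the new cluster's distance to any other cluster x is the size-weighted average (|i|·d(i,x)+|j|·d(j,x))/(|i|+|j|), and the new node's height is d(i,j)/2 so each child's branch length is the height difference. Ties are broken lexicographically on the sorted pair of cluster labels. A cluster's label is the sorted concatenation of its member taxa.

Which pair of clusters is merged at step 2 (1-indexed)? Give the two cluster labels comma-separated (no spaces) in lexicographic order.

G,JM

step 1: merge (J,M) at d=2; branch lengths J→1, M→1; new cluster JM
  updated: d(G,JM)=31, d(JM,W)=33
step 2: merge (G,JM) at d=31; branch lengths G→31/2, JM→29/2; new cluster GJM
  updated: d(GJM,W)=38
step 3: merge (GJM,W) at d=38; branch lengths GJM→7/2, W→19; new cluster GJMW
final tree: ((G:31/2,(J:1,M:1):29/2):7/2,W:19)
total length: 109/2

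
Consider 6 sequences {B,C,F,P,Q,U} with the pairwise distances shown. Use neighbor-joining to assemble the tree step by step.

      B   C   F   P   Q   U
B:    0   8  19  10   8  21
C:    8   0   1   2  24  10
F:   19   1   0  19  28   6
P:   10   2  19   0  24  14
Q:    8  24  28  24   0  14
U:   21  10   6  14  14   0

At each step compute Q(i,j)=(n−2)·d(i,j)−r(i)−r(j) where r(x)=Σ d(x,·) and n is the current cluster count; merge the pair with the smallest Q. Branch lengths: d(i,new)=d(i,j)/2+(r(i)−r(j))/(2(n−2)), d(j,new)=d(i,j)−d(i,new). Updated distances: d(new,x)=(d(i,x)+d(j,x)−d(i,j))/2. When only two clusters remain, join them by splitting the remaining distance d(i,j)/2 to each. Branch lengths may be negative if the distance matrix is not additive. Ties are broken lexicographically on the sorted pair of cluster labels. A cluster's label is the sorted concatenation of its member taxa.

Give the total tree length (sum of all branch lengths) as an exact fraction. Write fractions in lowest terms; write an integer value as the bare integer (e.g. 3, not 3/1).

32

iteration 1: select B,Q (d=8, Q=-132); attach at lengths (0, 8); label the merged cluster BQ
  updated: d(BQ,C)=12, d(BQ,F)=39/2, d(BQ,P)=13, d(BQ,U)=27/2
iteration 2: select F,U (d=6, Q=-71); attach at lengths (10/3, 8/3); label the merged cluster FU
  updated: d(BQ,FU)=27/2, d(C,FU)=5/2, d(FU,P)=27/2
iteration 3: select BQ,FU (d=27/2, Q=-41); attach at lengths (9, 9/2); label the merged cluster BFQU
  updated: d(BFQU,C)=1/2, d(BFQU,P)=13/2
iteration 4: select BFQU,C (d=1/2, Q=-9); attach at lengths (5/2, -2); label the merged cluster BCFQU
  updated: d(BCFQU,P)=4
iteration 5: select BCFQU,P (d=4); attach at lengths (2, 2); label the merged cluster BCFPQU
final tree: ((((B:0,Q:8):9,(F:10/3,U:8/3):9/2):5/2,C:-2):2,P:2)
total length: 32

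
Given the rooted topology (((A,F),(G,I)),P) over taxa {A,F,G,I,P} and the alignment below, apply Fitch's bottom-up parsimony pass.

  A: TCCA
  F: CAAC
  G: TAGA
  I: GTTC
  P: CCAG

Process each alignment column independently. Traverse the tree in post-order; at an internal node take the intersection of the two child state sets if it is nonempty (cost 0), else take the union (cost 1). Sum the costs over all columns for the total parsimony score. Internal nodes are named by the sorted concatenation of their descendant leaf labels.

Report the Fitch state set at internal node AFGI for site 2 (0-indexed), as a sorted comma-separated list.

AF@0: {T} ∪ {C} = {C,T} (union, +1)
GI@0: {T} ∪ {G} = {G,T} (union, +1)
AFGI@0: {C,T} ∩ {G,T} = {T} (intersection, +0)
AFGIP@0: {T} ∪ {C} = {C,T} (union, +1)
AF@1: {C} ∪ {A} = {A,C} (union, +1)
GI@1: {A} ∪ {T} = {A,T} (union, +1)
AFGI@1: {A,C} ∩ {A,T} = {A} (intersection, +0)
AFGIP@1: {A} ∪ {C} = {A,C} (union, +1)
AF@2: {C} ∪ {A} = {A,C} (union, +1)
GI@2: {G} ∪ {T} = {G,T} (union, +1)
AFGI@2: {A,C} ∪ {G,T} = {A,C,G,T} (union, +1)
AFGIP@2: {A,C,G,T} ∩ {A} = {A} (intersection, +0)
AF@3: {A} ∪ {C} = {A,C} (union, +1)
GI@3: {A} ∪ {C} = {A,C} (union, +1)
AFGI@3: {A,C} ∩ {A,C} = {A,C} (intersection, +0)
AFGIP@3: {A,C} ∪ {G} = {A,C,G} (union, +1)
per-site changes: [3, 3, 3, 3]; total = 12

A,C,G,T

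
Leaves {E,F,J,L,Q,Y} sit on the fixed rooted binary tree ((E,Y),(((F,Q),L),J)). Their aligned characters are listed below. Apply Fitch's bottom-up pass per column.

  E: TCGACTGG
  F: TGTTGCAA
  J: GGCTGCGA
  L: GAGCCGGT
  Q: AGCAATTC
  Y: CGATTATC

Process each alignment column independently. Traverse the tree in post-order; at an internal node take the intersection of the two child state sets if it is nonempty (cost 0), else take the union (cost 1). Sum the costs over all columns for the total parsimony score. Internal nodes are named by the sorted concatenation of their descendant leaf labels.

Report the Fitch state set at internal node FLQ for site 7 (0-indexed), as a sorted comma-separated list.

A,C,T

[col 0] EY: children E:{T}, Y:{C} ∪→ {C,T}; cost 1
[col 0] FQ: children F:{T}, Q:{A} ∪→ {A,T}; cost 1
[col 0] FLQ: children FQ:{A,T}, L:{G} ∪→ {A,G,T}; cost 1
[col 0] FJLQ: children FLQ:{A,G,T}, J:{G} ∩→ {G}; cost 0
[col 0] EFJLQY: children EY:{C,T}, FJLQ:{G} ∪→ {C,G,T}; cost 1
[col 1] EY: children E:{C}, Y:{G} ∪→ {C,G}; cost 1
[col 1] FQ: children F:{G}, Q:{G} ∩→ {G}; cost 0
[col 1] FLQ: children FQ:{G}, L:{A} ∪→ {A,G}; cost 1
[col 1] FJLQ: children FLQ:{A,G}, J:{G} ∩→ {G}; cost 0
[col 1] EFJLQY: children EY:{C,G}, FJLQ:{G} ∩→ {G}; cost 0
[col 2] EY: children E:{G}, Y:{A} ∪→ {A,G}; cost 1
[col 2] FQ: children F:{T}, Q:{C} ∪→ {C,T}; cost 1
[col 2] FLQ: children FQ:{C,T}, L:{G} ∪→ {C,G,T}; cost 1
[col 2] FJLQ: children FLQ:{C,G,T}, J:{C} ∩→ {C}; cost 0
[col 2] EFJLQY: children EY:{A,G}, FJLQ:{C} ∪→ {A,C,G}; cost 1
[col 3] EY: children E:{A}, Y:{T} ∪→ {A,T}; cost 1
[col 3] FQ: children F:{T}, Q:{A} ∪→ {A,T}; cost 1
[col 3] FLQ: children FQ:{A,T}, L:{C} ∪→ {A,C,T}; cost 1
[col 3] FJLQ: children FLQ:{A,C,T}, J:{T} ∩→ {T}; cost 0
[col 3] EFJLQY: children EY:{A,T}, FJLQ:{T} ∩→ {T}; cost 0
[col 4] EY: children E:{C}, Y:{T} ∪→ {C,T}; cost 1
[col 4] FQ: children F:{G}, Q:{A} ∪→ {A,G}; cost 1
[col 4] FLQ: children FQ:{A,G}, L:{C} ∪→ {A,C,G}; cost 1
[col 4] FJLQ: children FLQ:{A,C,G}, J:{G} ∩→ {G}; cost 0
[col 4] EFJLQY: children EY:{C,T}, FJLQ:{G} ∪→ {C,G,T}; cost 1
[col 5] EY: children E:{T}, Y:{A} ∪→ {A,T}; cost 1
[col 5] FQ: children F:{C}, Q:{T} ∪→ {C,T}; cost 1
[col 5] FLQ: children FQ:{C,T}, L:{G} ∪→ {C,G,T}; cost 1
[col 5] FJLQ: children FLQ:{C,G,T}, J:{C} ∩→ {C}; cost 0
[col 5] EFJLQY: children EY:{A,T}, FJLQ:{C} ∪→ {A,C,T}; cost 1
[col 6] EY: children E:{G}, Y:{T} ∪→ {G,T}; cost 1
[col 6] FQ: children F:{A}, Q:{T} ∪→ {A,T}; cost 1
[col 6] FLQ: children FQ:{A,T}, L:{G} ∪→ {A,G,T}; cost 1
[col 6] FJLQ: children FLQ:{A,G,T}, J:{G} ∩→ {G}; cost 0
[col 6] EFJLQY: children EY:{G,T}, FJLQ:{G} ∩→ {G}; cost 0
[col 7] EY: children E:{G}, Y:{C} ∪→ {C,G}; cost 1
[col 7] FQ: children F:{A}, Q:{C} ∪→ {A,C}; cost 1
[col 7] FLQ: children FQ:{A,C}, L:{T} ∪→ {A,C,T}; cost 1
[col 7] FJLQ: children FLQ:{A,C,T}, J:{A} ∩→ {A}; cost 0
[col 7] EFJLQY: children EY:{C,G}, FJLQ:{A} ∪→ {A,C,G}; cost 1
per-site changes: [4, 2, 4, 3, 4, 4, 3, 4]; total = 28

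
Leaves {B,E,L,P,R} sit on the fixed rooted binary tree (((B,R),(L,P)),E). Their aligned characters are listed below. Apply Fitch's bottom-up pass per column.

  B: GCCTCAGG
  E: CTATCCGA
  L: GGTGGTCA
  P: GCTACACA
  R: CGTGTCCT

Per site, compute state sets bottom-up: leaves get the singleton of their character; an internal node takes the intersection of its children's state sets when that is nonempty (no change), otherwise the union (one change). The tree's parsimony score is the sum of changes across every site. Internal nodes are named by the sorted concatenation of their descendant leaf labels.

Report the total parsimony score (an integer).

[col 0] BR: children B:{G}, R:{C} ∪→ {C,G}; cost 1
[col 0] LP: children L:{G}, P:{G} ∩→ {G}; cost 0
[col 0] BLPR: children BR:{C,G}, LP:{G} ∩→ {G}; cost 0
[col 0] BELPR: children BLPR:{G}, E:{C} ∪→ {C,G}; cost 1
[col 1] BR: children B:{C}, R:{G} ∪→ {C,G}; cost 1
[col 1] LP: children L:{G}, P:{C} ∪→ {C,G}; cost 1
[col 1] BLPR: children BR:{C,G}, LP:{C,G} ∩→ {C,G}; cost 0
[col 1] BELPR: children BLPR:{C,G}, E:{T} ∪→ {C,G,T}; cost 1
[col 2] BR: children B:{C}, R:{T} ∪→ {C,T}; cost 1
[col 2] LP: children L:{T}, P:{T} ∩→ {T}; cost 0
[col 2] BLPR: children BR:{C,T}, LP:{T} ∩→ {T}; cost 0
[col 2] BELPR: children BLPR:{T}, E:{A} ∪→ {A,T}; cost 1
[col 3] BR: children B:{T}, R:{G} ∪→ {G,T}; cost 1
[col 3] LP: children L:{G}, P:{A} ∪→ {A,G}; cost 1
[col 3] BLPR: children BR:{G,T}, LP:{A,G} ∩→ {G}; cost 0
[col 3] BELPR: children BLPR:{G}, E:{T} ∪→ {G,T}; cost 1
[col 4] BR: children B:{C}, R:{T} ∪→ {C,T}; cost 1
[col 4] LP: children L:{G}, P:{C} ∪→ {C,G}; cost 1
[col 4] BLPR: children BR:{C,T}, LP:{C,G} ∩→ {C}; cost 0
[col 4] BELPR: children BLPR:{C}, E:{C} ∩→ {C}; cost 0
[col 5] BR: children B:{A}, R:{C} ∪→ {A,C}; cost 1
[col 5] LP: children L:{T}, P:{A} ∪→ {A,T}; cost 1
[col 5] BLPR: children BR:{A,C}, LP:{A,T} ∩→ {A}; cost 0
[col 5] BELPR: children BLPR:{A}, E:{C} ∪→ {A,C}; cost 1
[col 6] BR: children B:{G}, R:{C} ∪→ {C,G}; cost 1
[col 6] LP: children L:{C}, P:{C} ∩→ {C}; cost 0
[col 6] BLPR: children BR:{C,G}, LP:{C} ∩→ {C}; cost 0
[col 6] BELPR: children BLPR:{C}, E:{G} ∪→ {C,G}; cost 1
[col 7] BR: children B:{G}, R:{T} ∪→ {G,T}; cost 1
[col 7] LP: children L:{A}, P:{A} ∩→ {A}; cost 0
[col 7] BLPR: children BR:{G,T}, LP:{A} ∪→ {A,G,T}; cost 1
[col 7] BELPR: children BLPR:{A,G,T}, E:{A} ∩→ {A}; cost 0
per-site changes: [2, 3, 2, 3, 2, 3, 2, 2]; total = 19

19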